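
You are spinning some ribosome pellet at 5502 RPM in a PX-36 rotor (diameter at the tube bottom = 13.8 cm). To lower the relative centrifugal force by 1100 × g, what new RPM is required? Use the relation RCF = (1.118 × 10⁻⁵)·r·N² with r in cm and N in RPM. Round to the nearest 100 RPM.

N₂ ≈ 4000 RPM

r = 13.8 / 2 = 6.9 cm
Current RCF = 1.118 × 10⁻⁵ × 6.9 × (5502)² = 1.118 × 10⁻⁵ × 6.9 × 30,272,004 ≈ 2,335.2 × g
Target RCF = 2,335.2 − 1,100 = 1,235.2 × g
N² = 1,235.2 / (7.7142 × 10⁻⁵) = 16,012,030
N ≈ √16,012,030 ≈ 4,001.5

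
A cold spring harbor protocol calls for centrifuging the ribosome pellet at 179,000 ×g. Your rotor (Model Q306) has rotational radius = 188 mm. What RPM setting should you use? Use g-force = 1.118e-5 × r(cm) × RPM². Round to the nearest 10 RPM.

≈ 29180 RPM

r = 188 mm = 18.8 cm
179,000 = 1.118 × 10⁻⁵ × 18.8 × N²
N² = 179,000 / (21.0184 × 10⁻⁵) = 851,634,758
N ≈ √851,634,758 ≈ 29,182.8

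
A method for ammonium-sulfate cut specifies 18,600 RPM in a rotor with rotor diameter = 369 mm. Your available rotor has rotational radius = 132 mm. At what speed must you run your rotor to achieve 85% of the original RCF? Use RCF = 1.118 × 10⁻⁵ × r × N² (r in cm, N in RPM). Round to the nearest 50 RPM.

Original rotor: r = 369 mm / 2 = 184.5 mm = 18.45 cm
RCF_original = 1.118 × 10⁻⁵ × 18.45 × (18600)² = 1.118 × 10⁻⁵ × 18.45 × 345,960,000 ≈ 71,361.5 × g
Target RCF = 0.85 × 71,361.5 ≈ 60,657.3 × g
Your rotor: r = 132 mm = 13.2 cm
60,657.3 = 1.118 × 10⁻⁵ × 13.2 × N²
N² = 60,657.3 / (14.7576 × 10⁻⁵) = 411,024,150
N ≈ √411,024,150 ≈ 20,273.7

20250 RPM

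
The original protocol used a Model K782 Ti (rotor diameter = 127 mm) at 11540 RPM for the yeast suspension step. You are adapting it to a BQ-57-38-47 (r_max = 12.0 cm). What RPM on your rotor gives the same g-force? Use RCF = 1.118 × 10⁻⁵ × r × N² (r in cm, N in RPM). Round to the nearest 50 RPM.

8400 RPM

Original rotor: r = 127 mm / 2 = 63.5 mm = 6.35 cm
RCF_original = 1.118 × 10⁻⁵ × 6.35 × (11540)² = 1.118 × 10⁻⁵ × 6.35 × 133,171,600 ≈ 9,454.3 × g
9,454.3 = 1.118 × 10⁻⁵ × 12 × N²
N² = 9,454.3 / (13.416 × 10⁻⁵) = 70,470,334
N ≈ √70,470,334 ≈ 8,394.7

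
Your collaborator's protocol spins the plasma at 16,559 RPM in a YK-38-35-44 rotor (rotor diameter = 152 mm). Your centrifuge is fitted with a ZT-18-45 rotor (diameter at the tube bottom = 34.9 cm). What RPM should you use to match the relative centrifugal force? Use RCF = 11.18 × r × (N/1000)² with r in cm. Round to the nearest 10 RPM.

≈ 10930 RPM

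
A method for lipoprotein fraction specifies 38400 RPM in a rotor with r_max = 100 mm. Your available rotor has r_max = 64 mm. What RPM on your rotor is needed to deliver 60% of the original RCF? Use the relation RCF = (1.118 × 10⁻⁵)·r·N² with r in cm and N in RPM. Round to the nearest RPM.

Original rotor: r = 100 mm = 10.0 cm
RCF_original = 1.118 × 10⁻⁵ × 10 × (38400)² = 1.118 × 10⁻⁵ × 10 × 1,474,560,000 ≈ 164,855.8 × g
Target RCF = 0.6 × 164,855.8 ≈ 98,913.5 × g
Your rotor: r = 64 mm = 6.4 cm
98,913.5 = 1.118 × 10⁻⁵ × 6.4 × N²
N² = 98,913.5 / (7.1552 × 10⁻⁵) = 1,382,400,212
N ≈ √1,382,400,212 ≈ 37,180.6

37181 RPM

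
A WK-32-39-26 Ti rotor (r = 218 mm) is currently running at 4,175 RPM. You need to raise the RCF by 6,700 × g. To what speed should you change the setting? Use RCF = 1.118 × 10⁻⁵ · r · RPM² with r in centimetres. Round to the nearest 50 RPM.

r = 218 mm = 21.8 cm
Current RCF = 1.118 × 10⁻⁵ × 21.8 × (4175)² = 1.118 × 10⁻⁵ × 21.8 × 17,430,625 ≈ 4,248.3 × g
Target RCF = 4,248.3 + 6,700 = 10,948.3 × g
N² = 10,948.3 / (24.3724 × 10⁻⁵) = 44,920,894
N ≈ √44,920,894 ≈ 6,702.3

N₂ ≈ 6700 RPM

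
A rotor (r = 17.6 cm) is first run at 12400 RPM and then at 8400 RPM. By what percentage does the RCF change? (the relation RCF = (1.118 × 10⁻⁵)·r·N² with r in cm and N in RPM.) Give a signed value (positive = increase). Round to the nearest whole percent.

RCF ∝ N², so the ratio is (8400/12400)² = (0.677419)² = 0.4589.
Change = 0.4589 − 1 = -0.5411 → -54.1%.

-54%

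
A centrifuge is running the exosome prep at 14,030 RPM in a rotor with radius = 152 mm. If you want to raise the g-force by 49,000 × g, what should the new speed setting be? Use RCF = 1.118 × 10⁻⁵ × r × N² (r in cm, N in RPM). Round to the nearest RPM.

r = 152 mm = 15.2 cm
Current RCF = 1.118 × 10⁻⁵ × 15.2 × (14030)² = 1.118 × 10⁻⁵ × 15.2 × 196,840,900 ≈ 33,450.4 × g
Target RCF = 33,450.4 + 49,000 = 82,450.4 × g
N² = 82,450.4 / (16.9936 × 10⁻⁵) = 485,185,011
N ≈ √485,185,011 ≈ 22,026.9

22027 RPM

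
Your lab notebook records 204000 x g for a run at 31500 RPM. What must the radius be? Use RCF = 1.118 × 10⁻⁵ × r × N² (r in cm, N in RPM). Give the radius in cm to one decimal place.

204000 = 1.118 × 10⁻⁵ × r × (31500)²
r = 204000 / (1.118 × 10⁻⁵ × 992,250,000) = 204000 / 11093.35 ≈ 18.389 cm

≈ 18.4 cm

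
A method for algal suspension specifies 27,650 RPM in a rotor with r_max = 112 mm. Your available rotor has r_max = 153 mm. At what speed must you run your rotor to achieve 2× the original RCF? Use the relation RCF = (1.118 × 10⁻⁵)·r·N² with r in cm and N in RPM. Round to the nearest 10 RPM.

Original rotor: r = 112 mm = 11.2 cm
RCF_original = 1.118 × 10⁻⁵ × 11.2 × (27650)² = 1.118 × 10⁻⁵ × 11.2 × 764,522,500 ≈ 95,730.4 × g
Target RCF = 2 × 95,730.4 ≈ 191,460.8 × g
Your rotor: r = 153 mm = 15.3 cm
191,460.8 = 1.118 × 10⁻⁵ × 15.3 × N²
N² = 191,460.8 / (17.1054 × 10⁻⁵) = 1,119,300,338
N ≈ √1,119,300,338 ≈ 33,455.9

33460 RPM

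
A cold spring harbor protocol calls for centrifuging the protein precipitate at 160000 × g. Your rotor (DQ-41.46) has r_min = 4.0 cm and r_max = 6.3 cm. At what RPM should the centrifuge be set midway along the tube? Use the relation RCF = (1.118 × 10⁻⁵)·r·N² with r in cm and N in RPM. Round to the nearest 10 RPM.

52720 RPM

r_avg = (4.0 + 6.3) / 2 = 5.15 cm
RCF = 1.118 × 10⁻⁵ × r × N²
160,000 = 1.118 × 10⁻⁵ × 5.15 × N²
N² = 160,000 / (5.7577 × 10⁻⁵) = 2,778,887,403
N ≈ √2,778,887,403 ≈ 52,715.2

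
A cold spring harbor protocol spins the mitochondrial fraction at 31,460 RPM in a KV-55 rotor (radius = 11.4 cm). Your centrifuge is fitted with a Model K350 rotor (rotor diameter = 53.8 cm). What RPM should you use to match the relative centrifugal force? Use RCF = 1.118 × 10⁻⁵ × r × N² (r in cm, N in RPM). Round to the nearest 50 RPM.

20500 RPM

RCF = 1.118 × 10⁻⁵ × r × N²
RCF_original = 1.118 × 10⁻⁵ × 11.4 × (31460)² = 1.118 × 10⁻⁵ × 11.4 × 989,731,600 ≈ 126,143.3 × g
Your rotor: r = 53.8 / 2 = 26.9 cm
126,143.3 = 1.118 × 10⁻⁵ × 26.9 × N²
N² = 126,143.3 / (30.0742 × 10⁻⁵) = 419,440,251
N ≈ √419,440,251 ≈ 20,480.2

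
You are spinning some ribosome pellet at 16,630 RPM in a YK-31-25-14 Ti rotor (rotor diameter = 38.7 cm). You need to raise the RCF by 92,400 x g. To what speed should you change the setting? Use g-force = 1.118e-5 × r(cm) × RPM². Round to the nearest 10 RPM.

26530 RPM

r = 38.7 / 2 = 19.35 cm
Current RCF = 1.118 × 10⁻⁵ × 19.35 × (16630)² = 1.118 × 10⁻⁵ × 19.35 × 276,556,900 ≈ 59,828.4 × g
Target RCF = 59,828.4 + 92,400 = 152,228.4 × g
N² = 152,228.4 / (21.6333 × 10⁻⁵) = 703,676,277
N ≈ √703,676,277 ≈ 26,526.9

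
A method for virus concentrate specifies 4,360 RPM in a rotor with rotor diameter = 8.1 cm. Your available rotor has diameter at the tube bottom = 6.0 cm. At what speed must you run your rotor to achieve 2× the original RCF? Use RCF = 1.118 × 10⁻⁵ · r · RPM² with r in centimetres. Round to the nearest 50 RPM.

≈ 7150 RPM

Original rotor: r = 8.1 / 2 = 4.05 cm
RCF = 1.118 × 10⁻⁵ × r × N²
RCF_original = 1.118 × 10⁻⁵ × 4.05 × (4360)² = 1.118 × 10⁻⁵ × 4.05 × 19,009,600 ≈ 860.7 × g
Target RCF = 2 × 860.7 ≈ 1,721.4 × g
Your rotor: r = 6.0 / 2 = 3 cm
1,721.4 = 1.118 × 10⁻⁵ × 3 × N²
N² = 1,721.4 / (3.354 × 10⁻⁵) = 51,323,792
N ≈ √51,323,792 ≈ 7,164.1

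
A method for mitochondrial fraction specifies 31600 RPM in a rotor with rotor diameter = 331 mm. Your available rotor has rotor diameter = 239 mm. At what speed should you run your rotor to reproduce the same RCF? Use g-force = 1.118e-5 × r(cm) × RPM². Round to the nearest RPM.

37188 RPM

Original rotor: r = 331 mm / 2 = 165.5 mm = 16.55 cm
RCF_original = 1.118 × 10⁻⁵ × 16.55 × (31600)² = 1.118 × 10⁻⁵ × 16.55 × 998,560,000 ≈ 184,762.6 × g
Your rotor: r = 239 mm / 2 = 119.5 mm = 11.95 cm
184,762.6 = 1.118 × 10⁻⁵ × 11.95 × N²
N² = 184,762.6 / (13.3601 × 10⁻⁵) = 1,382,943,241
N ≈ √1,382,943,241 ≈ 37,187.9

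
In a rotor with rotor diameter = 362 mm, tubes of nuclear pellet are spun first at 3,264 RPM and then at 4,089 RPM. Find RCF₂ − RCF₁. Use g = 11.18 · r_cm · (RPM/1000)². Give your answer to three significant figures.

r = 362 mm / 2 = 181 mm = 18.1 cm
RCF₁ = 11.18 × 18.1 × (3.264)² = 11.18 × 18.1 × 10.653696 ≈ 2,155.9 × g
RCF₂ = 11.18 × 18.1 × (4.089)² = 11.18 × 18.1 × 16.719921 ≈ 3,383.4 × g
Increase = 3,383.4 − 2,155.9 = 1,227.5

≈ 1230 x g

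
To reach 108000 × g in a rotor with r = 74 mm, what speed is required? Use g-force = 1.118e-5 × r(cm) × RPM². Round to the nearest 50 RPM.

≈ 36150 RPM

r = 74 mm = 7.4 cm
RCF = 1.118 × 10⁻⁵ × r × N²
108,000 = 1.118 × 10⁻⁵ × 7.4 × N²
N² = 108,000 / (8.2732 × 10⁻⁵) = 1,305,419,910
N ≈ √1,305,419,910 ≈ 36,130.6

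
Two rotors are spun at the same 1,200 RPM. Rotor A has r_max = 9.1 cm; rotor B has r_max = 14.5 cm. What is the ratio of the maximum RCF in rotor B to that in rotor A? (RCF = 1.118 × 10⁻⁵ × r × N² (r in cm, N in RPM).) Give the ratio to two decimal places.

1.59

At fixed N, RCF ∝ r, so RCF_B/RCF_A = r_B/r_A = 14.5 / 9.1 = 1.5934.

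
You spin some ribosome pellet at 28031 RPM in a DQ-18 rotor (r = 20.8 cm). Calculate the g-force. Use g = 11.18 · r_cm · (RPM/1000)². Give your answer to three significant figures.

RCF = 11.18 × 20.8 × (28.031)² = 11.18 × 20.8 × 785.736961 ≈ 182,718.4 × g

≈ 183000 × g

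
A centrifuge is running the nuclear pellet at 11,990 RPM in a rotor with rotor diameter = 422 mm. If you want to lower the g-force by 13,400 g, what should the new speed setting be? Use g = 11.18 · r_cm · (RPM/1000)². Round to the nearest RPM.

r = 422 mm / 2 = 211 mm = 21.1 cm
Current RCF = 11.18 × 21.1 × (11.99)² = 11.18 × 21.1 × 143.7601 ≈ 33,912.7 × g
Target RCF = 33,912.7 − 13,400 = 20,512.7 × g
(N/1000)² = 20,512.7 / 235.898 = 86.9558
N = 1000 × √86.9558 ≈ 9,325.0

9325 RPM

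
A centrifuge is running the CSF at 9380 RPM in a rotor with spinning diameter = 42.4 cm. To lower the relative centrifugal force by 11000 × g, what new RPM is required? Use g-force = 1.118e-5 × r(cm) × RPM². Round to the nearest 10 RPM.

r = 42.4 / 2 = 21.2 cm
Current RCF = 1.118 × 10⁻⁵ × 21.2 × (9380)² = 1.118 × 10⁻⁵ × 21.2 × 87,984,400 ≈ 20,853.7 × g
Target RCF = 20,853.7 − 11,000 = 9,853.7 × g
N² = 9,853.7 / (23.7016 × 10⁻⁵) = 41,573,987
N ≈ √41,573,987 ≈ 6,447.8

N₂ ≈ 6450 RPM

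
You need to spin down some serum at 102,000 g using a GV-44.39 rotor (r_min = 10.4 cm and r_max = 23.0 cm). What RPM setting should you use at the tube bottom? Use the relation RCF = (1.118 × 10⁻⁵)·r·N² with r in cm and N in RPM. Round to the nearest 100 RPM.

Use r_max = 23.0 cm.
102,000 = 1.118 × 10⁻⁵ × 23 × N²
N² = 102,000 / (25.714 × 10⁻⁵) = 396,671,074
N ≈ √396,671,074 ≈ 19,916.6

≈ 19900 RPM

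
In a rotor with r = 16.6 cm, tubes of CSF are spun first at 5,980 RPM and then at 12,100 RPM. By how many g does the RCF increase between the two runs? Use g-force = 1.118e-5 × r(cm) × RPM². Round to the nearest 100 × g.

RCF₁ = 1.118 × 10⁻⁵ × 16.6 × (5980)² = 1.118 × 10⁻⁵ × 16.6 × 35,760,400 ≈ 6,636.7 × g
RCF₂ = 1.118 × 10⁻⁵ × 16.6 × (12100)² = 1.118 × 10⁻⁵ × 16.6 × 146,410,000 ≈ 27,171.9 × g
Increase = 27,171.9 − 6,636.7 = 20,535.2

20500 g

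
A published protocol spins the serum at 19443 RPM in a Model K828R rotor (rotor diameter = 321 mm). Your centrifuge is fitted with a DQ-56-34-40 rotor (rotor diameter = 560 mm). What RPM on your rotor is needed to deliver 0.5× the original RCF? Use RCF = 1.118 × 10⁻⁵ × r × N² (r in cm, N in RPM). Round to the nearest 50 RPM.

Original rotor: r = 321 mm / 2 = 160.5 mm = 16.05 cm
RCF_original = 1.118 × 10⁻⁵ × 16.05 × (19443)² = 1.118 × 10⁻⁵ × 16.05 × 378,030,249 ≈ 67,833.4 × g
Target RCF = 0.5 × 67,833.4 ≈ 33,916.7 × g
Your rotor: r = 560 mm / 2 = 280 mm = 28 cm
33,916.7 = 1.118 × 10⁻⁵ × 28 × N²
N² = 33,916.7 / (31.304 × 10⁻⁵) = 108,346,218
N ≈ √108,346,218 ≈ 10,408.9

10400 RPM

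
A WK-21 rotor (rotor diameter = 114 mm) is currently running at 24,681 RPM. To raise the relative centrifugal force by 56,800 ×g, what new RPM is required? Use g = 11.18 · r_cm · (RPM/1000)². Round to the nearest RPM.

≈ 38736 RPM

r = 114 mm / 2 = 57 mm = 5.7 cm
Current RCF = 11.18 × 5.7 × (24.681)² = 11.18 × 5.7 × 609.151761 ≈ 38,818.8 × g
Target RCF = 38,818.8 + 56,800 = 95,618.8 × g
(N/1000)² = 95,618.8 / 63.726 = 1500.468
N = 1000 × √1500.468 ≈ 38,735.9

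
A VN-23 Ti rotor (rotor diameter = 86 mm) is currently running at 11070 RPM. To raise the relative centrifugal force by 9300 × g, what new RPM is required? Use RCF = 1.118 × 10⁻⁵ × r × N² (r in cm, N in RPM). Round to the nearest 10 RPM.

r = 86 mm / 2 = 43 mm = 4.3 cm
Current RCF = 1.118 × 10⁻⁵ × 4.3 × (11070)² = 1.118 × 10⁻⁵ × 4.3 × 122,544,900 ≈ 5,891.2 × g
Target RCF = 5,891.2 + 9,300 = 15,191.2 × g
N² = 15,191.2 / (4.8074 × 10⁻⁵) = 315,996,173
N ≈ √315,996,173 ≈ 17,776.3

N₂ ≈ 17780 RPM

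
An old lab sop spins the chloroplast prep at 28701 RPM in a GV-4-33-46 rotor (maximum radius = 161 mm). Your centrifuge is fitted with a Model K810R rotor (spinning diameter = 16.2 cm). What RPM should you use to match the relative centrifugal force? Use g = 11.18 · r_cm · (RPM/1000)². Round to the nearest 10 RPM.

Original rotor: r = 161 mm = 16.1 cm
RCF = 11.18 × r × (N/1000)²
RCF_original = 11.18 × 16.1 × (28.701)² = 11.18 × 16.1 × 823.747401 ≈ 148,272.9 × g
Your rotor: r = 16.2 / 2 = 8.1 cm
148,272.9 = 11.18 × 8.1 × (N/1000)²
(N/1000)² = 148,272.9 / 90.558 = 1637.325
N = 1000 × √1637.325 ≈ 40,463.9

≈ 40460 RPM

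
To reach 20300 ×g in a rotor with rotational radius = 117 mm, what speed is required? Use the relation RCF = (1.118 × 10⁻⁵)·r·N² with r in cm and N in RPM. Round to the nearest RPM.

r = 117 mm = 11.7 cm
RCF = 1.118 × 10⁻⁵ × r × N²
20,300 = 1.118 × 10⁻⁵ × 11.7 × N²
N² = 20,300 / (13.0806 × 10⁻⁵) = 155,191,658
N ≈ √155,191,658 ≈ 12,457.6

N ≈ 12458 RPM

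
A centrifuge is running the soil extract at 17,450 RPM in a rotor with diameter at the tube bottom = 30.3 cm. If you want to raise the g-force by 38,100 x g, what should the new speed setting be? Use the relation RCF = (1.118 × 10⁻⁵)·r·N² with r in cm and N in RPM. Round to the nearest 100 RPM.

r = 30.3 / 2 = 15.15 cm
Current RCF = 1.118 × 10⁻⁵ × 15.15 × (17450)² = 1.118 × 10⁻⁵ × 15.15 × 304,502,500 ≈ 51,575.7 × g
Target RCF = 51,575.7 + 38,100 = 89,675.7 × g
N² = 89,675.7 / (16.9377 × 10⁻⁵) = 529,444,376
N ≈ √529,444,376 ≈ 23,009.7

23000 RPM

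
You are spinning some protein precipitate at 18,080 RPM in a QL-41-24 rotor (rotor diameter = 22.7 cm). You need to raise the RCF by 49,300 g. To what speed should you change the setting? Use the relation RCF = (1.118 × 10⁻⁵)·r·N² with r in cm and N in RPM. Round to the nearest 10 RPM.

26750 RPM

r = 22.7 / 2 = 11.35 cm
Current RCF = 1.118 × 10⁻⁵ × 11.35 × (18080)² = 1.118 × 10⁻⁵ × 11.35 × 326,886,400 ≈ 41,479.6 × g
Target RCF = 41,479.6 + 49,300 = 90,779.6 × g
N² = 90,779.6 / (12.6893 × 10⁻⁵) = 715,402,741
N ≈ √715,402,741 ≈ 26,747.0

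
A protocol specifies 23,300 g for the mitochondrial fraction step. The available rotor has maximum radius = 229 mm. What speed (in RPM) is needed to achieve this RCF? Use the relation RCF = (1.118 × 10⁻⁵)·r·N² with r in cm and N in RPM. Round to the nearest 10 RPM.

9540 RPM

r = 229 mm = 22.9 cm
RCF = 1.118 × 10⁻⁵ × r × N²
23,300 = 1.118 × 10⁻⁵ × 22.9 × N²
N² = 23,300 / (25.6022 × 10⁻⁵) = 91,007,804
N ≈ √91,007,804 ≈ 9,539.8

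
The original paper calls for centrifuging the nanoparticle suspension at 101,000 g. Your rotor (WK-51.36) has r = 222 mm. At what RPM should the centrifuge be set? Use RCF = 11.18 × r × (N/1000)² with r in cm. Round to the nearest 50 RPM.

r = 222 mm = 22.2 cm
101,000 = 11.18 × 22.2 × (N/1000)²
(N/1000)² = 101,000 / 248.196 = 406.9365
N = 1000 × √406.9365 ≈ 20,172.7

N ≈ 20150 RPM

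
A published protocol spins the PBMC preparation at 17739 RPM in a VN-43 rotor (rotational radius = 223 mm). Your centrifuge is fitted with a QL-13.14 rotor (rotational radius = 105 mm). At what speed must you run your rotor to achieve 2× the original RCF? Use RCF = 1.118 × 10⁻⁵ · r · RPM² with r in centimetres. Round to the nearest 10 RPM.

36560 RPM

Original rotor: r = 223 mm = 22.3 cm
RCF_original = 1.118 × 10⁻⁵ × 22.3 × (17739)² = 1.118 × 10⁻⁵ × 22.3 × 314,672,121 ≈ 78,452.2 × g
Target RCF = 2 × 78,452.2 ≈ 156,904.4 × g
Your rotor: r = 105 mm = 10.5 cm
156,904.4 = 1.118 × 10⁻⁵ × 10.5 × N²
N² = 156,904.4 / (11.739 × 10⁻⁵) = 1,336,607,888
N ≈ √1,336,607,888 ≈ 36,559.6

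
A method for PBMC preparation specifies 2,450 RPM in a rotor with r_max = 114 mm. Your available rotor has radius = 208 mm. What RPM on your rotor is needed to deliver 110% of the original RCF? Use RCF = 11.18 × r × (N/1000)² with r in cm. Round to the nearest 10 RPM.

≈ 1900 RPM

Original rotor: r = 114 mm = 11.4 cm
RCF = 11.18 × r × (N/1000)²
RCF_original = 11.18 × 11.4 × (2.45)² = 11.18 × 11.4 × 6.0025 ≈ 765 × g
Target RCF = 1.1 × 765 ≈ 841.5 × g
Your rotor: r = 208 mm = 20.8 cm
841.5 = 11.18 × 20.8 × (N/1000)²
(N/1000)² = 841.5 / 232.544 = 3.61867
N = 1000 × √3.61867 ≈ 1,902.3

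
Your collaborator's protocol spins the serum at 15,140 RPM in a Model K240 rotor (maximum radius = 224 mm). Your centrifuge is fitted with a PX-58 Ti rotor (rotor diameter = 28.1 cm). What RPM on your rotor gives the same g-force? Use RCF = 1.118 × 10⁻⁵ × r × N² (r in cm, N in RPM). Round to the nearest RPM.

≈ 19117 RPM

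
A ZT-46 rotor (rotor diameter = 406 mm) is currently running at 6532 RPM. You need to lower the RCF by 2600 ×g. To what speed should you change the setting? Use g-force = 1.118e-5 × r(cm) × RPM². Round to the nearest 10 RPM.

r = 406 mm / 2 = 203 mm = 20.3 cm
Current RCF = 1.118 × 10⁻⁵ × 20.3 × (6532)² = 1.118 × 10⁻⁵ × 20.3 × 42,667,024 ≈ 9,683.5 × g
Target RCF = 9,683.5 − 2,600 = 7,083.5 × g
N² = 7,083.5 / (22.6954 × 10⁻⁵) = 31,211,171
N ≈ √31,211,171 ≈ 5,586.7

5590 RPM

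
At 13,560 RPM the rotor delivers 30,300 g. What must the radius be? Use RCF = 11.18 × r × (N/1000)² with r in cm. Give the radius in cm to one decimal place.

≈ 14.7 cm

RCF = 11.18 × r × (N/1000)²
30300 = 11.18 × r × (13.56)²
r = 30300 / (11.18 × 183.8736) = 30300 / 2055.707 ≈ 14.739 cm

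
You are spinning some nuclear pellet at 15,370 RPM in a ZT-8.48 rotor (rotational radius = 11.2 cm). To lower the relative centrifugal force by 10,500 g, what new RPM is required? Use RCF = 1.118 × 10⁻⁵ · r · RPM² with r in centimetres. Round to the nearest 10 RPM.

Current RCF = 1.118 × 10⁻⁵ × 11.2 × (15370)² = 1.118 × 10⁻⁵ × 11.2 × 236,236,900 ≈ 29,580.6 × g
Target RCF = 29,580.6 − 10,500 = 19,080.6 × g
N² = 19,080.6 / (12.5216 × 10⁻⁵) = 152,381,485
N ≈ √152,381,485 ≈ 12,344.3

≈ 12340 RPM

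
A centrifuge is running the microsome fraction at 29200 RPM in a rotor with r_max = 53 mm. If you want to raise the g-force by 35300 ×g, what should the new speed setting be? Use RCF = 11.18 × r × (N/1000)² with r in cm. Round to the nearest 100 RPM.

38100 RPM

r = 53 mm = 5.3 cm
Current RCF = 11.18 × 5.3 × (29.2)² = 11.18 × 5.3 × 852.64 ≈ 50,522.3 × g
Target RCF = 50,522.3 + 35,300 = 85,822.3 × g
(N/1000)² = 85,822.3 / 59.254 = 1448.38
N = 1000 × √1448.38 ≈ 38,057.6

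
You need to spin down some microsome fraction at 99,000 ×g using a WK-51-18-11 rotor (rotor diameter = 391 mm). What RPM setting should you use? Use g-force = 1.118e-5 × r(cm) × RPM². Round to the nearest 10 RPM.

≈ 21280 RPM

r = 391 mm / 2 = 195.5 mm = 19.55 cm
RCF = 1.118 × 10⁻⁵ × r × N²
99,000 = 1.118 × 10⁻⁵ × 19.55 × N²
N² = 99,000 / (21.8569 × 10⁻⁵) = 452,946,209
N ≈ √452,946,209 ≈ 21,282.5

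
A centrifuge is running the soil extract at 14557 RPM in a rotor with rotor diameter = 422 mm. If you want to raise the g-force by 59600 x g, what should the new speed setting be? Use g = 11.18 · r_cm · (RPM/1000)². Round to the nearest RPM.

r = 422 mm / 2 = 211 mm = 21.1 cm
Current RCF = 11.18 × 21.1 × (14.557)² = 11.18 × 21.1 × 211.906249 ≈ 49,988.3 × g
Target RCF = 49,988.3 + 59,600 = 109,588.3 × g
(N/1000)² = 109,588.3 / 235.898 = 464.558
N = 1000 × √464.558 ≈ 21,553.6

21554 RPM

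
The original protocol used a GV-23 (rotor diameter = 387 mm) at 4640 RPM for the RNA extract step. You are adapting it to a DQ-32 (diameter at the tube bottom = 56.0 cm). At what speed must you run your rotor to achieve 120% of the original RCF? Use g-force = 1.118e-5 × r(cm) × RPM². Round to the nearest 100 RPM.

≈ 4200 RPM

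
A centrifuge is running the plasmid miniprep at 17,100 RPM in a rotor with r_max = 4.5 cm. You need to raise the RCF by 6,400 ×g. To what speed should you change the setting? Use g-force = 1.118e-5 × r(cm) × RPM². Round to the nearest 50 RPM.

N₂ ≈ 20500 RPM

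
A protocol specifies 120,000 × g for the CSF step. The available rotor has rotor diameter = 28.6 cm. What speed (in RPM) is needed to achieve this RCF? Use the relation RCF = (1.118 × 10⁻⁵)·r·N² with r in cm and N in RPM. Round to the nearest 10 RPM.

r = 28.6 / 2 = 14.3 cm
120,000 = 1.118 × 10⁻⁵ × 14.3 × N²
N² = 120,000 / (15.9874 × 10⁻⁵) = 750,591,090
N ≈ √750,591,090 ≈ 27,396.9

N ≈ 27400 RPM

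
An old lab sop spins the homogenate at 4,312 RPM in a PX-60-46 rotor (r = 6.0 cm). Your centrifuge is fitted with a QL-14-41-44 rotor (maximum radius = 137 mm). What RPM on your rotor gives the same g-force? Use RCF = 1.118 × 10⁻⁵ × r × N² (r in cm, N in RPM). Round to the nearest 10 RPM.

RCF_original = 1.118 × 10⁻⁵ × 6 × (4312)² = 1.118 × 10⁻⁵ × 6 × 18,593,344 ≈ 1,247.2 × g
Your rotor: r = 137 mm = 13.7 cm
1,247.2 = 1.118 × 10⁻⁵ × 13.7 × N²
N² = 1,247.2 / (15.3166 × 10⁻⁵) = 8,142,799
N ≈ √8,142,799 ≈ 2,853.6

≈ 2850 RPM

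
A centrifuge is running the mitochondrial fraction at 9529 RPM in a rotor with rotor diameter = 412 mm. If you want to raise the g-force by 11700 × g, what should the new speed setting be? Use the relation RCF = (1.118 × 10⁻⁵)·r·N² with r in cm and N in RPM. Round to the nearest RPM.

≈ 11900 RPM

r = 412 mm / 2 = 206 mm = 20.6 cm
Current RCF = 1.118 × 10⁻⁵ × 20.6 × (9529)² = 1.118 × 10⁻⁵ × 20.6 × 90,801,841 ≈ 20,912.4 × g
Target RCF = 20,912.4 + 11,700 = 32,612.4 × g
N² = 32,612.4 / (23.0308 × 10⁻⁵) = 141,603,418
N ≈ √141,603,418 ≈ 11,899.7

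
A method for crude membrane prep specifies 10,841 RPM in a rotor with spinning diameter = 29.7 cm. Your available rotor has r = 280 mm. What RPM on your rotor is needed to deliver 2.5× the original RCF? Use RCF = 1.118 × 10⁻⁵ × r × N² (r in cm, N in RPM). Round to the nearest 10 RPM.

Original rotor: r = 29.7 / 2 = 14.85 cm
RCF_original = 1.118 × 10⁻⁵ × 14.85 × (10841)² = 1.118 × 10⁻⁵ × 14.85 × 117,527,281 ≈ 19,512.2 × g
Target RCF = 2.5 × 19,512.2 ≈ 48,780.5 × g
Your rotor: r = 280 mm = 28.0 cm
48,780.5 = 1.118 × 10⁻⁵ × 28 × N²
N² = 48,780.5 / (31.304 × 10⁻⁵) = 155,828,329
N ≈ √155,828,329 ≈ 12,483.1

≈ 12480 RPM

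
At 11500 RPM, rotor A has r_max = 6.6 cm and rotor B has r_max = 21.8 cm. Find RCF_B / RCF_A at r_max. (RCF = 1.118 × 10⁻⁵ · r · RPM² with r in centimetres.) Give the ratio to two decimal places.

3.30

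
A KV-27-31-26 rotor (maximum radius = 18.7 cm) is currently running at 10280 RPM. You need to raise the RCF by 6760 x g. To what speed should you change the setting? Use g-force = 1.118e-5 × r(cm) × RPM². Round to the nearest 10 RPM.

Current RCF = 1.118 × 10⁻⁵ × 18.7 × (10280)² = 1.118 × 10⁻⁵ × 18.7 × 105,678,400 ≈ 22,093.8 × g
Target RCF = 22,093.8 + 6,760 = 28,853.8 × g
N² = 28,853.8 / (20.9066 × 10⁻⁵) = 138,012,876
N ≈ √138,012,876 ≈ 11,747.9

N₂ ≈ 11750 RPM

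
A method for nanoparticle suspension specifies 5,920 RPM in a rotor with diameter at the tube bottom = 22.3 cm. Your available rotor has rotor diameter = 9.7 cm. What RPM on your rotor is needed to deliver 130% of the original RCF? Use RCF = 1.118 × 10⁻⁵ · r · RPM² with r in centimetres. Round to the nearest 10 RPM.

Original rotor: r = 22.3 / 2 = 11.15 cm
RCF_original = 1.118 × 10⁻⁵ × 11.15 × (5920)² = 1.118 × 10⁻⁵ × 11.15 × 35,046,400 ≈ 4,368.8 × g
Target RCF = 1.3 × 4,368.8 ≈ 5,679.4 × g
Your rotor: r = 9.7 / 2 = 4.85 cm
5,679.4 = 1.118 × 10⁻⁵ × 4.85 × N²
N² = 5,679.4 / (5.4223 × 10⁻⁵) = 104,741,530
N ≈ √104,741,530 ≈ 10,234.3

10230 RPM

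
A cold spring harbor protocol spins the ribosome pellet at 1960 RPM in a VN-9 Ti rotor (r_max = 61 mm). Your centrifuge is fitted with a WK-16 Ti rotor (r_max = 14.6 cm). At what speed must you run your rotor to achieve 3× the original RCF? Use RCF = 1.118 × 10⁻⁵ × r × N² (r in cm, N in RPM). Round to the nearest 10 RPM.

Original rotor: r = 61 mm = 6.1 cm
RCF = 1.118 × 10⁻⁵ × r × N²
RCF_original = 1.118 × 10⁻⁵ × 6.1 × (1960)² = 1.118 × 10⁻⁵ × 6.1 × 3,841,600 ≈ 262 × g
Target RCF = 3 × 262 ≈ 786 × g
786 = 1.118 × 10⁻⁵ × 14.6 × N²
N² = 786 / (16.3228 × 10⁻⁵) = 4,815,350
N ≈ √4,815,350 ≈ 2,194.4

2190 RPM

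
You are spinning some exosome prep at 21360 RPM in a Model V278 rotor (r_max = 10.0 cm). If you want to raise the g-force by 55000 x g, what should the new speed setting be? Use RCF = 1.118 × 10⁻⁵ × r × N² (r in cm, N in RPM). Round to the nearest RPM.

Current RCF = 1.118 × 10⁻⁵ × 10 × (21360)² = 1.118 × 10⁻⁵ × 10 × 456,249,600 ≈ 51,008.7 × g
Target RCF = 51,008.7 + 55,000 = 106,008.7 × g
N² = 106,008.7 / (11.18 × 10⁻⁵) = 948,199,463
N ≈ √948,199,463 ≈ 30,792.8

N₂ ≈ 30793 RPM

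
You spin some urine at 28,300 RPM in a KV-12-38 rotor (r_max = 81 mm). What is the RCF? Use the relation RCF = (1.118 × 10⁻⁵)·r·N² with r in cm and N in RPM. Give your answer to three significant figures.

r = 81 mm = 8.1 cm
RCF = 1.118 × 10⁻⁵ × 8.1 × (28300)² = 1.118 × 10⁻⁵ × 8.1 × 800,890,000 ≈ 72,527 × g

72500 ×g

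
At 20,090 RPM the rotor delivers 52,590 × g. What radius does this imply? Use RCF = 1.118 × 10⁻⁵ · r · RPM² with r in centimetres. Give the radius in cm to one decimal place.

52590 = 1.118 × 10⁻⁵ × r × (20090)²
r = 52590 / (1.118 × 10⁻⁵ × 403,608,100) = 52590 / 4512.339 ≈ 11.655 cm

11.7 cm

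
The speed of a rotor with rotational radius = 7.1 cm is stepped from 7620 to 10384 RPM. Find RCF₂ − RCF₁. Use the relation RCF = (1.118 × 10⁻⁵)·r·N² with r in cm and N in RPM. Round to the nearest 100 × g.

RCF₁ = 1.118 × 10⁻⁵ × 7.1 × (7620)² = 1.118 × 10⁻⁵ × 7.1 × 58,064,400 ≈ 4,609 × g
RCF₂ = 1.118 × 10⁻⁵ × 7.1 × (10384)² = 1.118 × 10⁻⁵ × 7.1 × 107,827,456 ≈ 8,559.1 × g
Increase = 8,559.1 − 4,609 = 3,950.1

≈ 4000 ×g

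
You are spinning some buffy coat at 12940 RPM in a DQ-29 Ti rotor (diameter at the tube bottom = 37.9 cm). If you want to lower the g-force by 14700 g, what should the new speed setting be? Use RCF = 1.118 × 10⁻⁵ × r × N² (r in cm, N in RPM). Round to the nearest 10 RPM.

≈ 9900 RPM

r = 37.9 / 2 = 18.95 cm
Current RCF = 1.118 × 10⁻⁵ × 18.95 × (12940)² = 1.118 × 10⁻⁵ × 18.95 × 167,443,600 ≈ 35,474.8 × g
Target RCF = 35,474.8 − 14,700 = 20,774.8 × g
N² = 20,774.8 / (21.1861 × 10⁻⁵) = 98,058,633
N ≈ √98,058,633 ≈ 9,902.5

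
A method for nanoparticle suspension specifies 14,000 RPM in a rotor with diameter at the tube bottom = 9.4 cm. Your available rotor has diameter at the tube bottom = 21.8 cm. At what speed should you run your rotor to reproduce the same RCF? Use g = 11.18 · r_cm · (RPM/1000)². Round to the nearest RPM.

Original rotor: r = 9.4 / 2 = 4.7 cm
RCF_original = 11.18 × 4.7 × (14)² = 11.18 × 4.7 × 196 ≈ 10,299 × g
Your rotor: r = 21.8 / 2 = 10.9 cm
10,299 = 11.18 × 10.9 × (N/1000)²
(N/1000)² = 10,299 / 121.862 = 84.51363
N = 1000 × √84.51363 ≈ 9,193.1

9193 RPM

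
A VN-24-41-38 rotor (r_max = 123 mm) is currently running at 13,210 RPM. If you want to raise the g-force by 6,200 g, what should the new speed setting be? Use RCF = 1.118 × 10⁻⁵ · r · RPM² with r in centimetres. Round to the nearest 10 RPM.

r = 123 mm = 12.3 cm
Current RCF = 1.118 × 10⁻⁵ × 12.3 × (13210)² = 1.118 × 10⁻⁵ × 12.3 × 174,504,100 ≈ 23,996.8 × g
Target RCF = 23,996.8 + 6,200 = 30,196.8 × g
N² = 30,196.8 / (13.7514 × 10⁻⁵) = 219,590,733
N ≈ √219,590,733 ≈ 14,818.6

≈ 14820 RPM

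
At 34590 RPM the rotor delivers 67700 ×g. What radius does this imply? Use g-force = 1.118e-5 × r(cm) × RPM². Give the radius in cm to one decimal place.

RCF = 1.118 × 10⁻⁵ × r × N²
67700 = 1.118 × 10⁻⁵ × r × (34590)²
r = 67700 / (1.118 × 10⁻⁵ × 1,196,468,100) = 67700 / 13376.51 ≈ 5.061 cm

5.1 cm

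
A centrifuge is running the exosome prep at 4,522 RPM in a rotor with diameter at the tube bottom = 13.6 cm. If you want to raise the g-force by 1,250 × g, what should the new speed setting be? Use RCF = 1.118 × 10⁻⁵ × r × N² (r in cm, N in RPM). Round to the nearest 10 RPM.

N₂ ≈ 6070 RPM

r = 13.6 / 2 = 6.8 cm
Current RCF = 1.118 × 10⁻⁵ × 6.8 × (4522)² = 1.118 × 10⁻⁵ × 6.8 × 20,448,484 ≈ 1,554.6 × g
Target RCF = 1,554.6 + 1,250 = 2,804.6 × g
N² = 2,804.6 / (7.6024 × 10⁻⁵) = 36,890,982
N ≈ √36,890,982 ≈ 6,073.8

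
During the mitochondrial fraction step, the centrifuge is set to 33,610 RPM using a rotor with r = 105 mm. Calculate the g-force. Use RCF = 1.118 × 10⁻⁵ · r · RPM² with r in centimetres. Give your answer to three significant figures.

133000 ×g

r = 105 mm = 10.5 cm
RCF = 1.118 × 10⁻⁵ × 10.5 × (33610)² = 1.118 × 10⁻⁵ × 10.5 × 1,129,632,100 ≈ 132,607.5 × g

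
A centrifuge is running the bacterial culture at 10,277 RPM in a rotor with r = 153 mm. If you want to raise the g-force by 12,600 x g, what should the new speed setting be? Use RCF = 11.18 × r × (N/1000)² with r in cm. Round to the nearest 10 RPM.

≈ 13390 RPM

r = 153 mm = 15.3 cm
Current RCF = 11.18 × 15.3 × (10.277)² = 11.18 × 15.3 × 105.616729 ≈ 18,066.2 × g
Target RCF = 18,066.2 + 12,600 = 30,666.2 × g
(N/1000)² = 30,666.2 / 171.054 = 179.2779
N = 1000 × √179.2779 ≈ 13,389.5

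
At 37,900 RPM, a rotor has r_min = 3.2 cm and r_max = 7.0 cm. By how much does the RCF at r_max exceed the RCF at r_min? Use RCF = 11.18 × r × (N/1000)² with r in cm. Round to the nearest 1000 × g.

≈ 61000 ×g

ΔRCF = 11.18 × (r_max − r_min) × (N/1000)² = 11.18 × 3.8 × 1,436.41 ≈ 61,024.4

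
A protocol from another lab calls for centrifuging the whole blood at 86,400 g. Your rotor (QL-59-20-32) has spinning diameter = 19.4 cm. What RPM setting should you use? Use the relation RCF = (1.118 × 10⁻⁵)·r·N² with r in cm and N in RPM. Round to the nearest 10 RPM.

r = 19.4 / 2 = 9.7 cm
86,400 = 1.118 × 10⁻⁵ × 9.7 × N²
N² = 86,400 / (10.8446 × 10⁻⁵) = 796,709,883
N ≈ √796,709,883 ≈ 28,226.0

N ≈ 28230 RPM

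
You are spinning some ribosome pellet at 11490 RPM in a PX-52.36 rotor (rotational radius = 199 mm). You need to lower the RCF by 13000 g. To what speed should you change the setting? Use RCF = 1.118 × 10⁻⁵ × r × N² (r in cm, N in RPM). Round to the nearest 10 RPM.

r = 199 mm = 19.9 cm
Current RCF = 1.118 × 10⁻⁵ × 19.9 × (11490)² = 1.118 × 10⁻⁵ × 19.9 × 132,020,100 ≈ 29,372.1 × g
Target RCF = 29,372.1 − 13,000 = 16,372.1 × g
N² = 16,372.1 / (22.2482 × 10⁻⁵) = 73,588,425
N ≈ √73,588,425 ≈ 8,578.4

N₂ ≈ 8580 RPM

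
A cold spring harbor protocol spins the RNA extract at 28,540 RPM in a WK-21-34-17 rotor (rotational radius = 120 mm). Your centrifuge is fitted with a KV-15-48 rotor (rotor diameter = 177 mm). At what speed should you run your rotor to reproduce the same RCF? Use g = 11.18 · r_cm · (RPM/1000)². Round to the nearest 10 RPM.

33230 RPM

Original rotor: r = 120 mm = 12.0 cm
RCF_original = 11.18 × 12 × (28.54)² = 11.18 × 12 × 814.5316 ≈ 109,277.6 × g
Your rotor: r = 177 mm / 2 = 88.5 mm = 8.85 cm
109,277.6 = 11.18 × 8.85 × (N/1000)²
(N/1000)² = 109,277.6 / 98.943 = 1104.45
N = 1000 × √1104.45 ≈ 33,233.3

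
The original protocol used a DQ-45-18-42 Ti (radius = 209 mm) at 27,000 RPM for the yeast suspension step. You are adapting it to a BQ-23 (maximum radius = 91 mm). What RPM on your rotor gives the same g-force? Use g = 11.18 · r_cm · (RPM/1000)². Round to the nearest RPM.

Original rotor: r = 209 mm = 20.9 cm
RCF_original = 11.18 × 20.9 × (27)² = 11.18 × 20.9 × 729 ≈ 170,339.6 × g
Your rotor: r = 91 mm = 9.1 cm
170,339.6 = 11.18 × 9.1 × (N/1000)²
(N/1000)² = 170,339.6 / 101.738 = 1674.297
N = 1000 × √1674.297 ≈ 40,918.2

≈ 40918 RPM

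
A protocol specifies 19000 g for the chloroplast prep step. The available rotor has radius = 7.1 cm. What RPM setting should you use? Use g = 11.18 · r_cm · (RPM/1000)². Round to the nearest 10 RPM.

N ≈ 15470 RPM

19,000 = 11.18 × 7.1 × (N/1000)²
(N/1000)² = 19,000 / 79.378 = 239.361
N = 1000 × √239.361 ≈ 15,471.3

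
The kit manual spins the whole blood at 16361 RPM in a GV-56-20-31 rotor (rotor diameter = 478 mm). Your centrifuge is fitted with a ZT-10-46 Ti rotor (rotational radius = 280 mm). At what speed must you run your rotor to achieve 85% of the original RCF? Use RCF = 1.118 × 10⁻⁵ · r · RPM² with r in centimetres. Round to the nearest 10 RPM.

≈ 13940 RPM

Original rotor: r = 478 mm / 2 = 239 mm = 23.9 cm
RCF_original = 1.118 × 10⁻⁵ × 23.9 × (16361)² = 1.118 × 10⁻⁵ × 23.9 × 267,682,321 ≈ 71,525.3 × g
Target RCF = 0.85 × 71,525.3 ≈ 60,796.5 × g
Your rotor: r = 280 mm = 28.0 cm
60,796.5 = 1.118 × 10⁻⁵ × 28 × N²
N² = 60,796.5 / (31.304 × 10⁻⁵) = 194,213,200
N ≈ √194,213,200 ≈ 13,936.0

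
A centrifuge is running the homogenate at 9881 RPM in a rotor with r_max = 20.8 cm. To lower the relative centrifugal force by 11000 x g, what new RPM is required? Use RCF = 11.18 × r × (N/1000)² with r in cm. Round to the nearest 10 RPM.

≈ 7090 RPM

Current RCF = 11.18 × 20.8 × (9.881)² = 11.18 × 20.8 × 97.634161 ≈ 22,704.2 × g
Target RCF = 22,704.2 − 11,000 = 11,704.2 × g
(N/1000)² = 11,704.2 / 232.544 = 50.33112
N = 1000 × √50.33112 ≈ 7,094.4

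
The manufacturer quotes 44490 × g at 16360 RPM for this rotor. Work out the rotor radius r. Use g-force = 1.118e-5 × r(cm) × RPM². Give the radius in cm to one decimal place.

r ≈ 14.9 cm

44490 = 1.118 × 10⁻⁵ × r × (16360)²
r = 44490 / (1.118 × 10⁻⁵ × 267,649,600) = 44490 / 2992.323 ≈ 14.868 cm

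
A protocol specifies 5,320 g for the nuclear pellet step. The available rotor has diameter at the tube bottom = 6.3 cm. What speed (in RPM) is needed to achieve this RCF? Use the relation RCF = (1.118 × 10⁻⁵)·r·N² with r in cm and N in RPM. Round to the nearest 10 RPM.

12290 RPM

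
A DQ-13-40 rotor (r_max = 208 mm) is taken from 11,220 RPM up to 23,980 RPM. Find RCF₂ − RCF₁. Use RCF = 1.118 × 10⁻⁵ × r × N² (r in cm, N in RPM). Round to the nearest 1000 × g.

104000 g

r = 208 mm = 20.8 cm
RCF₁ = 1.118 × 10⁻⁵ × 20.8 × (11220)² = 1.118 × 10⁻⁵ × 20.8 × 125,888,400 ≈ 29,274.6 × g
RCF₂ = 1.118 × 10⁻⁵ × 20.8 × (23980)² = 1.118 × 10⁻⁵ × 20.8 × 575,040,400 ≈ 133,722.2 × g
Increase = 133,722.2 − 29,274.6 = 104,447.6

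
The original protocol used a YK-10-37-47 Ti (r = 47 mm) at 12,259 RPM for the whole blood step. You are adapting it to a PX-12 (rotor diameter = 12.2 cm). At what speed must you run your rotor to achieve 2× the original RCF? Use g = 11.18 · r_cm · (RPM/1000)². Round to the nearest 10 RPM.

15220 RPM

Original rotor: r = 47 mm = 4.7 cm
RCF_original = 11.18 × 4.7 × (12.259)² = 11.18 × 4.7 × 150.283081 ≈ 7,896.8 × g
Target RCF = 2 × 7,896.8 ≈ 15,793.6 × g
Your rotor: r = 12.2 / 2 = 6.1 cm
15,793.6 = 11.18 × 6.1 × (N/1000)²
(N/1000)² = 15,793.6 / 68.198 = 231.5845
N = 1000 × √231.5845 ≈ 15,217.9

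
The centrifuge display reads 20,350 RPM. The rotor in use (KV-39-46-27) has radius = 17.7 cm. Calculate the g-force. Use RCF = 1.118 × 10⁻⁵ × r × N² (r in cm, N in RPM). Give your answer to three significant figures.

≈ 81900 ×g

RCF = 1.118 × 10⁻⁵ × r × N²
RCF = 1.118 × 10⁻⁵ × 17.7 × (20350)² = 1.118 × 10⁻⁵ × 17.7 × 414,122,500 ≈ 81,949 × g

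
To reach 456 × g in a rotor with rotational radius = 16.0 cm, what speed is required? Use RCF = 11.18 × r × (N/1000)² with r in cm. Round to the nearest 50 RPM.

1600 RPM

RCF = 11.18 × r × (N/1000)²
456 = 11.18 × 16 × (N/1000)²
(N/1000)² = 456 / 178.88 = 2.549195
N = 1000 × √2.549195 ≈ 1,596.6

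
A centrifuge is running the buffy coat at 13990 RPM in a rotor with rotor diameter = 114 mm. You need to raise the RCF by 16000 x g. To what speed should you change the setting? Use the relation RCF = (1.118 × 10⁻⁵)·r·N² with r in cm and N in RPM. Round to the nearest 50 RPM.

r = 114 mm / 2 = 57 mm = 5.7 cm
Current RCF = 1.118 × 10⁻⁵ × 5.7 × (13990)² = 1.118 × 10⁻⁵ × 5.7 × 195,720,100 ≈ 12,472.5 × g
Target RCF = 12,472.5 + 16,000 = 28,472.5 × g
N² = 28,472.5 / (6.3726 × 10⁻⁵) = 446,795,656
N ≈ √446,795,656 ≈ 21,137.5

N₂ ≈ 21150 RPM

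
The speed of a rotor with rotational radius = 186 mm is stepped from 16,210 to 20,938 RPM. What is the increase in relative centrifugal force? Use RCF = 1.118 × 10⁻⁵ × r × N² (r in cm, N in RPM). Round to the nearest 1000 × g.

≈ 37000 x g

r = 186 mm = 18.6 cm
RCF₁ = 1.118 × 10⁻⁵ × 18.6 × (16210)² = 1.118 × 10⁻⁵ × 18.6 × 262,764,100 ≈ 54,641.3 × g
RCF₂ = 1.118 × 10⁻⁵ × 18.6 × (20938)² = 1.118 × 10⁻⁵ × 18.6 × 438,399,844 ≈ 91,164.4 × g
Increase = 91,164.4 − 54,641.3 = 36,523.1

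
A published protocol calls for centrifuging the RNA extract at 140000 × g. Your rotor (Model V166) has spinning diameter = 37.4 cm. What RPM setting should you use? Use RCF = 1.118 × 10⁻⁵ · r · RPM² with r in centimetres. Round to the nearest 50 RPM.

r = 37.4 / 2 = 18.7 cm
140,000 = 1.118 × 10⁻⁵ × 18.7 × N²
N² = 140,000 / (20.9066 × 10⁻⁵) = 669,644,992
N ≈ √669,644,992 ≈ 25,877.5

≈ 25900 RPM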